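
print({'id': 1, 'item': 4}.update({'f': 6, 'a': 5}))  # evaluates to None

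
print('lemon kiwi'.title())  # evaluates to Lemon Kiwi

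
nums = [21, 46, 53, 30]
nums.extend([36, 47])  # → [21, 46, 53, 30, 36, 47]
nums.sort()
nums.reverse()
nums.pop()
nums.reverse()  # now [30, 36, 46, 47, 53]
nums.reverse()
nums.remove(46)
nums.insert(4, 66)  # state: [53, 47, 36, 30, 66]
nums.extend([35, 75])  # [53, 47, 36, 30, 66, 35, 75]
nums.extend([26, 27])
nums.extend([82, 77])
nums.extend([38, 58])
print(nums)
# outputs [53, 47, 36, 30, 66, 35, 75, 26, 27, 82, 77, 38, 58]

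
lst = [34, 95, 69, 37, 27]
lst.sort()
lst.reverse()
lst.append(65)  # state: [95, 69, 37, 34, 27, 65]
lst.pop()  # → 65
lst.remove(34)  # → [95, 69, 37, 27]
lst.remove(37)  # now [95, 69, 27]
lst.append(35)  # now [95, 69, 27, 35]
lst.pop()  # 35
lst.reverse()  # [27, 69, 95]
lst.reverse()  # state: [95, 69, 27]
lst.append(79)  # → [95, 69, 27, 79]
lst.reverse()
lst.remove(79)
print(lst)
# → [27, 69, 95]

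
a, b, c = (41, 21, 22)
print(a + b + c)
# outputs 84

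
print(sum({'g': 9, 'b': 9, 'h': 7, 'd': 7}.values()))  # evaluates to 32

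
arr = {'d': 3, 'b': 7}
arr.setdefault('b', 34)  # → 7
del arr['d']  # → {'b': 7}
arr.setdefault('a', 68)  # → 68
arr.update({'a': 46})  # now {'b': 7, 'a': 46}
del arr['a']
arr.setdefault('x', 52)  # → 52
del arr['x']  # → {'b': 7}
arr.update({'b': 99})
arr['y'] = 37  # {'b': 99, 'y': 37}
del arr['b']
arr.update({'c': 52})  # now {'y': 37, 'c': 52}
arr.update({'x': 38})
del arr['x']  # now {'y': 37, 'c': 52}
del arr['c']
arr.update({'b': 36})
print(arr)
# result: {'y': 37, 'b': 36}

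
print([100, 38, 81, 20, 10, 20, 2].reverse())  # None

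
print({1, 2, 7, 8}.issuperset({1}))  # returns True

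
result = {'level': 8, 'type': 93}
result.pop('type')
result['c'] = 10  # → {'level': 8, 'c': 10}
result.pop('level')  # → 8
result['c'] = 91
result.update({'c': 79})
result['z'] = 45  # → {'c': 79, 'z': 45}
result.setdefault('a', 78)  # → 78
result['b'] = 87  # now {'c': 79, 'z': 45, 'a': 78, 'b': 87}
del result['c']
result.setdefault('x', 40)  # 40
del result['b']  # {'z': 45, 'a': 78, 'x': 40}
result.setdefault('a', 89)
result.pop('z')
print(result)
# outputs {'a': 78, 'x': 40}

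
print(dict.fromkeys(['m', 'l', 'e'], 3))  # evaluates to {'m': 3, 'l': 3, 'e': 3}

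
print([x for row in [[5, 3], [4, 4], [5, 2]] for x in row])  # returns [5, 3, 4, 4, 5, 2]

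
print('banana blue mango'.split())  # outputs ['banana', 'blue', 'mango']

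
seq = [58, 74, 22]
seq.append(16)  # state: [58, 74, 22, 16]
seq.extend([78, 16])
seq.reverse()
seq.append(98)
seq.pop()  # 98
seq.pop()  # 58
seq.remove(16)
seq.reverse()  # [74, 22, 16, 78]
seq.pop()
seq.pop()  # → 16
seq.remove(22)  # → [74]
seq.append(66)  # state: [74, 66]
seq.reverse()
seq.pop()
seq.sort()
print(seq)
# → [66]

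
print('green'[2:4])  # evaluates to ee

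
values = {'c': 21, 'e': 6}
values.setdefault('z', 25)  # 25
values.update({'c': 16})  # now {'c': 16, 'e': 6, 'z': 25}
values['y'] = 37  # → {'c': 16, 'e': 6, 'z': 25, 'y': 37}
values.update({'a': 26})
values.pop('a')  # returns 26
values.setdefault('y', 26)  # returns 37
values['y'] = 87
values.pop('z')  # 25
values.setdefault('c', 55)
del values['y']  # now {'c': 16, 'e': 6}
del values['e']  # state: {'c': 16}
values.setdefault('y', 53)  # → 53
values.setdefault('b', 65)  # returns 65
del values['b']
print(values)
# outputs {'c': 16, 'y': 53}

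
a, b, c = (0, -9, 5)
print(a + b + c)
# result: -4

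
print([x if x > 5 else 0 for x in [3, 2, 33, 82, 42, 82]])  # [0, 0, 33, 82, 42, 82]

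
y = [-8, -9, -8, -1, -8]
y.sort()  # [-9, -8, -8, -8, -1]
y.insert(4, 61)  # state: [-9, -8, -8, -8, 61, -1]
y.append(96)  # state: [-9, -8, -8, -8, 61, -1, 96]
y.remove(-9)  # [-8, -8, -8, 61, -1, 96]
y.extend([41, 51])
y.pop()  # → 51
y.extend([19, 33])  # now [-8, -8, -8, 61, -1, 96, 41, 19, 33]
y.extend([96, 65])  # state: [-8, -8, -8, 61, -1, 96, 41, 19, 33, 96, 65]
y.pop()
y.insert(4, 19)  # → [-8, -8, -8, 61, 19, -1, 96, 41, 19, 33, 96]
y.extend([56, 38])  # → [-8, -8, -8, 61, 19, -1, 96, 41, 19, 33, 96, 56, 38]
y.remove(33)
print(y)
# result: [-8, -8, -8, 61, 19, -1, 96, 41, 19, 96, 56, 38]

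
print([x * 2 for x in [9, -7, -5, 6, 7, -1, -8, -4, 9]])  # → [18, -14, -10, 12, 14, -2, -16, -8, 18]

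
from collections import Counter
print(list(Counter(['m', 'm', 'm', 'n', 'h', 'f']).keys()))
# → ['m', 'n', 'h', 'f']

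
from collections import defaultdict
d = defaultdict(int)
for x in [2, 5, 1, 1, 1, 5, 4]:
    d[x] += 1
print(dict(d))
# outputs {2: 1, 5: 2, 1: 3, 4: 1}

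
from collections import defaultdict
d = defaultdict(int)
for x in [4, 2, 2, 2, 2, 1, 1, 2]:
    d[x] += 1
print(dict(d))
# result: {4: 1, 2: 5, 1: 2}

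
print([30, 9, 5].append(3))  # None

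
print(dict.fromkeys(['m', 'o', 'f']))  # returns {'m': None, 'o': None, 'f': None}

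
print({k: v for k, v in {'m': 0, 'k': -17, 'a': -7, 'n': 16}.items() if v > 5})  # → {'n': 16}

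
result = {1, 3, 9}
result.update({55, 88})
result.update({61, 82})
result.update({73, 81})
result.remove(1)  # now {3, 9, 55, 61, 73, 81, 82, 88}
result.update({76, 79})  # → {3, 9, 55, 61, 73, 76, 79, 81, 82, 88}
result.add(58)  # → {3, 9, 55, 58, 61, 73, 76, 79, 81, 82, 88}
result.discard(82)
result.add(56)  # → {3, 9, 55, 56, 58, 61, 73, 76, 79, 81, 88}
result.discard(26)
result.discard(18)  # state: {3, 9, 55, 56, 58, 61, 73, 76, 79, 81, 88}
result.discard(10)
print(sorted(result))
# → [3, 9, 55, 56, 58, 61, 73, 76, 79, 81, 88]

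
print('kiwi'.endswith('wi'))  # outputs True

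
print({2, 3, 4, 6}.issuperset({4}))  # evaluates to True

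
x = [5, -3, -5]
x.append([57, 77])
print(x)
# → [5, -3, -5, [57, 77]]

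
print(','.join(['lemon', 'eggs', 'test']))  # lemon,eggs,test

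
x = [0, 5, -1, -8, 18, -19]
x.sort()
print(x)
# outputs [-19, -8, -1, 0, 5, 18]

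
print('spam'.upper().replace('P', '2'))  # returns S2AM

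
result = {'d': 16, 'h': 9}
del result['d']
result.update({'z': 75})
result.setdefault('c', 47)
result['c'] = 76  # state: {'h': 9, 'z': 75, 'c': 76}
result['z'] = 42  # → {'h': 9, 'z': 42, 'c': 76}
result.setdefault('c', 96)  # 76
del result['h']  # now {'z': 42, 'c': 76}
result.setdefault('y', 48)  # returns 48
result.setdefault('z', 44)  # 42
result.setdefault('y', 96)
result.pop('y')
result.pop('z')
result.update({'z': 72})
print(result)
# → {'c': 76, 'z': 72}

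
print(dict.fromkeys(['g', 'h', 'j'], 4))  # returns {'g': 4, 'h': 4, 'j': 4}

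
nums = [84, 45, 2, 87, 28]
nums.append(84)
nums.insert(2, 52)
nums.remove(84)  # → [45, 52, 2, 87, 28, 84]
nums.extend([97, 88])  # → [45, 52, 2, 87, 28, 84, 97, 88]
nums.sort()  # [2, 28, 45, 52, 84, 87, 88, 97]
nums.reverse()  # [97, 88, 87, 84, 52, 45, 28, 2]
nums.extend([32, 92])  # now [97, 88, 87, 84, 52, 45, 28, 2, 32, 92]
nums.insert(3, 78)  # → [97, 88, 87, 78, 84, 52, 45, 28, 2, 32, 92]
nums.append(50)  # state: [97, 88, 87, 78, 84, 52, 45, 28, 2, 32, 92, 50]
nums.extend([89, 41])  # [97, 88, 87, 78, 84, 52, 45, 28, 2, 32, 92, 50, 89, 41]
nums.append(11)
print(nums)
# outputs [97, 88, 87, 78, 84, 52, 45, 28, 2, 32, 92, 50, 89, 41, 11]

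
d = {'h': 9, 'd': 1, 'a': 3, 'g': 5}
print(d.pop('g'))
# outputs 5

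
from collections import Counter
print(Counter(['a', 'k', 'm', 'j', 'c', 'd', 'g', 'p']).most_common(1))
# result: [('a', 1)]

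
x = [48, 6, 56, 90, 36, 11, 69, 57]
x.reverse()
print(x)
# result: [57, 69, 11, 36, 90, 56, 6, 48]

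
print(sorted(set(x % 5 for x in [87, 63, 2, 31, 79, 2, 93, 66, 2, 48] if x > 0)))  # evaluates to [1, 2, 3, 4]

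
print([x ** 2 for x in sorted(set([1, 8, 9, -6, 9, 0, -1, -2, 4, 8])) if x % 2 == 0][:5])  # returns [36, 4, 0, 16, 64]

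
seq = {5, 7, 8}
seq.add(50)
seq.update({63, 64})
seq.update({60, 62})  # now {5, 7, 8, 50, 60, 62, 63, 64}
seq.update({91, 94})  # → {5, 7, 8, 50, 60, 62, 63, 64, 91, 94}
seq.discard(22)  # {5, 7, 8, 50, 60, 62, 63, 64, 91, 94}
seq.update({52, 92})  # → {5, 7, 8, 50, 52, 60, 62, 63, 64, 91, 92, 94}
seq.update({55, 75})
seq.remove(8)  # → {5, 7, 50, 52, 55, 60, 62, 63, 64, 75, 91, 92, 94}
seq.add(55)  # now {5, 7, 50, 52, 55, 60, 62, 63, 64, 75, 91, 92, 94}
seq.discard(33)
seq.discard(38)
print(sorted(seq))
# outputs [5, 7, 50, 52, 55, 60, 62, 63, 64, 75, 91, 92, 94]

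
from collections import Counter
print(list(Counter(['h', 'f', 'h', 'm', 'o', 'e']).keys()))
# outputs ['h', 'f', 'm', 'o', 'e']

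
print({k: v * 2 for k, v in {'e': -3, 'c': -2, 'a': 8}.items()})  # {'e': -6, 'c': -4, 'a': 16}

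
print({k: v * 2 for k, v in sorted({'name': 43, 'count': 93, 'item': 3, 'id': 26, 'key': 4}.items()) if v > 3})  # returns {'count': 186, 'id': 52, 'key': 8, 'name': 86}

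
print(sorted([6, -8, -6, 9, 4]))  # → [-8, -6, 4, 6, 9]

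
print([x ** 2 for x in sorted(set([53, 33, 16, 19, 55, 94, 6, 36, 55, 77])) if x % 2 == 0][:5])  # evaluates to [36, 256, 1296, 8836]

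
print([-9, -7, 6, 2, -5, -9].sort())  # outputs None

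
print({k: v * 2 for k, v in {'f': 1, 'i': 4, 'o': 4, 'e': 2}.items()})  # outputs {'f': 2, 'i': 8, 'o': 8, 'e': 4}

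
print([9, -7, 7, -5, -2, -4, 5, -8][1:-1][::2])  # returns [-7, -5, -4]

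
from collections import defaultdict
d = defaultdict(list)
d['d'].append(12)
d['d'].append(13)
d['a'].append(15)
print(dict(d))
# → {'d': [12, 13], 'a': [15]}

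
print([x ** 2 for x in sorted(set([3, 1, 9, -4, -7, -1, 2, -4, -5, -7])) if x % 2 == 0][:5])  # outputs [16, 4]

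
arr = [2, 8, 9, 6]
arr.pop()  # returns 6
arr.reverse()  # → [9, 8, 2]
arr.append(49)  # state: [9, 8, 2, 49]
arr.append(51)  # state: [9, 8, 2, 49, 51]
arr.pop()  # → 51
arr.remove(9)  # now [8, 2, 49]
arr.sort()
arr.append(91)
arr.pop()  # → 91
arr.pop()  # 49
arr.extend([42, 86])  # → [2, 8, 42, 86]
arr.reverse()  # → [86, 42, 8, 2]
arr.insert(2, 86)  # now [86, 42, 86, 8, 2]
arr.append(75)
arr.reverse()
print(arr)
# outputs [75, 2, 8, 86, 42, 86]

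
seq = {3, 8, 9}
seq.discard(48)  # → {3, 8, 9}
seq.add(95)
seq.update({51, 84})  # {3, 8, 9, 51, 84, 95}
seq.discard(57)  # {3, 8, 9, 51, 84, 95}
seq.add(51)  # {3, 8, 9, 51, 84, 95}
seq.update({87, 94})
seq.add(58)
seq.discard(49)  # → {3, 8, 9, 51, 58, 84, 87, 94, 95}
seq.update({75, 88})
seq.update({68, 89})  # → {3, 8, 9, 51, 58, 68, 75, 84, 87, 88, 89, 94, 95}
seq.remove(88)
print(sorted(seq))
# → [3, 8, 9, 51, 58, 68, 75, 84, 87, 89, 94, 95]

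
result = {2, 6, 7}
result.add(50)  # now {2, 6, 7, 50}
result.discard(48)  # {2, 6, 7, 50}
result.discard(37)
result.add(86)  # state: {2, 6, 7, 50, 86}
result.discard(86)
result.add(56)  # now {2, 6, 7, 50, 56}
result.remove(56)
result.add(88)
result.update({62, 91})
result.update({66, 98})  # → {2, 6, 7, 50, 62, 66, 88, 91, 98}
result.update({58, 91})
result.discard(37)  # {2, 6, 7, 50, 58, 62, 66, 88, 91, 98}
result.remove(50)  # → {2, 6, 7, 58, 62, 66, 88, 91, 98}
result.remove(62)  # {2, 6, 7, 58, 66, 88, 91, 98}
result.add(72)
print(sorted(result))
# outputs [2, 6, 7, 58, 66, 72, 88, 91, 98]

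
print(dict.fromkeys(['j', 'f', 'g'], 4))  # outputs {'j': 4, 'f': 4, 'g': 4}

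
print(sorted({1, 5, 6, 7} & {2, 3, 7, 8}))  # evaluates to [7]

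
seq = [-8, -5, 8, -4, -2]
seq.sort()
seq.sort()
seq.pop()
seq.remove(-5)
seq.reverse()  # [-2, -4, -8]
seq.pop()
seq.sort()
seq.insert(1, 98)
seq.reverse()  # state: [-2, 98, -4]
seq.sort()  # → [-4, -2, 98]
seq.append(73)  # [-4, -2, 98, 73]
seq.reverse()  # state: [73, 98, -2, -4]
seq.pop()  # -4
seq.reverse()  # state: [-2, 98, 73]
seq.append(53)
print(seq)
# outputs [-2, 98, 73, 53]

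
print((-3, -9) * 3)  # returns (-3, -9, -3, -9, -3, -9)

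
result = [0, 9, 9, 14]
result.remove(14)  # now [0, 9, 9]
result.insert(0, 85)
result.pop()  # 9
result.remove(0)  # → [85, 9]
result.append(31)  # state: [85, 9, 31]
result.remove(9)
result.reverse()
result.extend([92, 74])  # [31, 85, 92, 74]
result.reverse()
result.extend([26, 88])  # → [74, 92, 85, 31, 26, 88]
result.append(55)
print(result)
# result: [74, 92, 85, 31, 26, 88, 55]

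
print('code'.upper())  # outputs CODE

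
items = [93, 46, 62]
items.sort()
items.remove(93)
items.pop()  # 62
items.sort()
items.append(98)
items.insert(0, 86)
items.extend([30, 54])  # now [86, 46, 98, 30, 54]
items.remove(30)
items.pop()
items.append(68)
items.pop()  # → 68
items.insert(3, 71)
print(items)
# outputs [86, 46, 98, 71]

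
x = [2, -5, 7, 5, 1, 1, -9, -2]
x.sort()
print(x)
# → [-9, -5, -2, 1, 1, 2, 5, 7]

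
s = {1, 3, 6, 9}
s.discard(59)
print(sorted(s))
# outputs [1, 3, 6, 9]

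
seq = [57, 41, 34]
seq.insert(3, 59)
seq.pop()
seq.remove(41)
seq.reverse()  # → [34, 57]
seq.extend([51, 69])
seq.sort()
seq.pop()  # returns 69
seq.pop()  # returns 57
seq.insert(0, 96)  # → [96, 34, 51]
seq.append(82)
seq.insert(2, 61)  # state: [96, 34, 61, 51, 82]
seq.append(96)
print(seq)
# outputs [96, 34, 61, 51, 82, 96]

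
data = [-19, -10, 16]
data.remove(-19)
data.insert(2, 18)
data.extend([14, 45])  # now [-10, 16, 18, 14, 45]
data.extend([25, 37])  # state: [-10, 16, 18, 14, 45, 25, 37]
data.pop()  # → 37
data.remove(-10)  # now [16, 18, 14, 45, 25]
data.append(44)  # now [16, 18, 14, 45, 25, 44]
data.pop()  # 44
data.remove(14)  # [16, 18, 45, 25]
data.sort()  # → [16, 18, 25, 45]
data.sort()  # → [16, 18, 25, 45]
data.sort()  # [16, 18, 25, 45]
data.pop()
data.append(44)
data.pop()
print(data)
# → [16, 18, 25]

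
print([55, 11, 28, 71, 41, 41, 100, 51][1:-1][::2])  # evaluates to [11, 71, 41]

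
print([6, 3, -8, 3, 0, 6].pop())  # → 6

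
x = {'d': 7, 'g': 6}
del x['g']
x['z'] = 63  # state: {'d': 7, 'z': 63}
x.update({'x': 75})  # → {'d': 7, 'z': 63, 'x': 75}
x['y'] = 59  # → {'d': 7, 'z': 63, 'x': 75, 'y': 59}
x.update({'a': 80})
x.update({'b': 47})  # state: {'d': 7, 'z': 63, 'x': 75, 'y': 59, 'a': 80, 'b': 47}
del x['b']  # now {'d': 7, 'z': 63, 'x': 75, 'y': 59, 'a': 80}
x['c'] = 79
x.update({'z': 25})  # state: {'d': 7, 'z': 25, 'x': 75, 'y': 59, 'a': 80, 'c': 79}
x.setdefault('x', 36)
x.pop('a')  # 80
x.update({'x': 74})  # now {'d': 7, 'z': 25, 'x': 74, 'y': 59, 'c': 79}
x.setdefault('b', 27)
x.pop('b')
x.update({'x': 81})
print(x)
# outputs {'d': 7, 'z': 25, 'x': 81, 'y': 59, 'c': 79}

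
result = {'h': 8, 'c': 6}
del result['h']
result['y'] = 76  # {'c': 6, 'y': 76}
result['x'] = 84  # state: {'c': 6, 'y': 76, 'x': 84}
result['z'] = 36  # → {'c': 6, 'y': 76, 'x': 84, 'z': 36}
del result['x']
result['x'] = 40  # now {'c': 6, 'y': 76, 'z': 36, 'x': 40}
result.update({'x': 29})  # {'c': 6, 'y': 76, 'z': 36, 'x': 29}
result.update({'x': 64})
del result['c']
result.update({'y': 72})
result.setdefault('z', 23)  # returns 36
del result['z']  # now {'y': 72, 'x': 64}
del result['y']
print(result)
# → {'x': 64}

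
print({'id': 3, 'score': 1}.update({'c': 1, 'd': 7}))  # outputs None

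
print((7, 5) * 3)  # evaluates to (7, 5, 7, 5, 7, 5)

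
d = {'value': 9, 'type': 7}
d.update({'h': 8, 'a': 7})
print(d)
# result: {'value': 9, 'type': 7, 'h': 8, 'a': 7}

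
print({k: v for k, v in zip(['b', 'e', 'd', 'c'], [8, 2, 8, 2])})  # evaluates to {'b': 8, 'e': 2, 'd': 8, 'c': 2}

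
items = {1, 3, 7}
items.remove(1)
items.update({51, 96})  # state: {3, 7, 51, 96}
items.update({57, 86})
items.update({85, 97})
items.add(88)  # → {3, 7, 51, 57, 85, 86, 88, 96, 97}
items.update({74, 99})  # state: {3, 7, 51, 57, 74, 85, 86, 88, 96, 97, 99}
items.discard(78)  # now {3, 7, 51, 57, 74, 85, 86, 88, 96, 97, 99}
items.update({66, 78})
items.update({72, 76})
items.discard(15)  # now {3, 7, 51, 57, 66, 72, 74, 76, 78, 85, 86, 88, 96, 97, 99}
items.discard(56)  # {3, 7, 51, 57, 66, 72, 74, 76, 78, 85, 86, 88, 96, 97, 99}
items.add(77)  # {3, 7, 51, 57, 66, 72, 74, 76, 77, 78, 85, 86, 88, 96, 97, 99}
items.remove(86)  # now {3, 7, 51, 57, 66, 72, 74, 76, 77, 78, 85, 88, 96, 97, 99}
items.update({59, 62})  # {3, 7, 51, 57, 59, 62, 66, 72, 74, 76, 77, 78, 85, 88, 96, 97, 99}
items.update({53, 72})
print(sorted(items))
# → [3, 7, 51, 53, 57, 59, 62, 66, 72, 74, 76, 77, 78, 85, 88, 96, 97, 99]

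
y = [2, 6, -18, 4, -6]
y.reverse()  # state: [-6, 4, -18, 6, 2]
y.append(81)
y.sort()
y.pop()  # 81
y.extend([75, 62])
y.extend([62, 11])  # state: [-18, -6, 2, 4, 6, 75, 62, 62, 11]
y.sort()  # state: [-18, -6, 2, 4, 6, 11, 62, 62, 75]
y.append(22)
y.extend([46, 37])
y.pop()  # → 37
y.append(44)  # [-18, -6, 2, 4, 6, 11, 62, 62, 75, 22, 46, 44]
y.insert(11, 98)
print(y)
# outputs [-18, -6, 2, 4, 6, 11, 62, 62, 75, 22, 46, 98, 44]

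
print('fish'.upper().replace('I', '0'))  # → F0SH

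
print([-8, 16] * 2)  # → [-8, 16, -8, 16]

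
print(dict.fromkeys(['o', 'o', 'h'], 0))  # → {'o': 0, 'h': 0}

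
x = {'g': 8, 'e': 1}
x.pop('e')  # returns 1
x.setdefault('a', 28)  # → 28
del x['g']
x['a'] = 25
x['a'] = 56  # {'a': 56}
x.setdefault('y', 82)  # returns 82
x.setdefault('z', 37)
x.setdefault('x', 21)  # 21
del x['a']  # {'y': 82, 'z': 37, 'x': 21}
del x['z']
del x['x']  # {'y': 82}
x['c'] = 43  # {'y': 82, 'c': 43}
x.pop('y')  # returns 82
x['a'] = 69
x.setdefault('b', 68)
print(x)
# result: {'c': 43, 'a': 69, 'b': 68}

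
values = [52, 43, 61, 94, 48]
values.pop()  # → 48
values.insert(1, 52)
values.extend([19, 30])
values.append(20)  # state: [52, 52, 43, 61, 94, 19, 30, 20]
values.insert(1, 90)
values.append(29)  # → [52, 90, 52, 43, 61, 94, 19, 30, 20, 29]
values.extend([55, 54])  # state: [52, 90, 52, 43, 61, 94, 19, 30, 20, 29, 55, 54]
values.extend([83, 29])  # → [52, 90, 52, 43, 61, 94, 19, 30, 20, 29, 55, 54, 83, 29]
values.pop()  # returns 29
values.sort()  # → [19, 20, 29, 30, 43, 52, 52, 54, 55, 61, 83, 90, 94]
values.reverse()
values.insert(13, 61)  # [94, 90, 83, 61, 55, 54, 52, 52, 43, 30, 29, 20, 19, 61]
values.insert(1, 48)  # [94, 48, 90, 83, 61, 55, 54, 52, 52, 43, 30, 29, 20, 19, 61]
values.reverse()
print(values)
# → [61, 19, 20, 29, 30, 43, 52, 52, 54, 55, 61, 83, 90, 48, 94]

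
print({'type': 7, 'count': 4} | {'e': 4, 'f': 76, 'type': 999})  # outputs {'type': 999, 'count': 4, 'e': 4, 'f': 76}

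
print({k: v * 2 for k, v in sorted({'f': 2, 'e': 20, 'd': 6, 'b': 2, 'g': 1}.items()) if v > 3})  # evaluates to {'d': 12, 'e': 40}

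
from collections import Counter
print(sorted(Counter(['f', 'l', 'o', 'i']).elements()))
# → ['f', 'i', 'l', 'o']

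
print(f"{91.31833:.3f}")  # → 91.318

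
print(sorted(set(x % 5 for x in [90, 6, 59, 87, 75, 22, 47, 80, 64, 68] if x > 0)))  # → [0, 1, 2, 3, 4]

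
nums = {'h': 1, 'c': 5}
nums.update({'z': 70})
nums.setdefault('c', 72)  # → 5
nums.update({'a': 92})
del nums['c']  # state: {'h': 1, 'z': 70, 'a': 92}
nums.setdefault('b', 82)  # 82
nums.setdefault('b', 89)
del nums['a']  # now {'h': 1, 'z': 70, 'b': 82}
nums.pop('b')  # 82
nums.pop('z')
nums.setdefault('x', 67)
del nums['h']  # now {'x': 67}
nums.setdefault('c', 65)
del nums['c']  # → {'x': 67}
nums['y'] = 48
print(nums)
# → {'x': 67, 'y': 48}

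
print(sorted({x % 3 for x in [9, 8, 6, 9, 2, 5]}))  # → [0, 2]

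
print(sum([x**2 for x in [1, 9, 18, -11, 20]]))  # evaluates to 927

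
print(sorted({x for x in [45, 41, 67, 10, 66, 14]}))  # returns [10, 14, 41, 45, 66, 67]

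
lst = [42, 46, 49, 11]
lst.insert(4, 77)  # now [42, 46, 49, 11, 77]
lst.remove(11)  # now [42, 46, 49, 77]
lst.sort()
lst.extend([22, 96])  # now [42, 46, 49, 77, 22, 96]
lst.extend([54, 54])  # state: [42, 46, 49, 77, 22, 96, 54, 54]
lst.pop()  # 54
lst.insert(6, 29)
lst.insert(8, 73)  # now [42, 46, 49, 77, 22, 96, 29, 54, 73]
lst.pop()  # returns 73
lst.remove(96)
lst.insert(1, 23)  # [42, 23, 46, 49, 77, 22, 29, 54]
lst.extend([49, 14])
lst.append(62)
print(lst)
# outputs [42, 23, 46, 49, 77, 22, 29, 54, 49, 14, 62]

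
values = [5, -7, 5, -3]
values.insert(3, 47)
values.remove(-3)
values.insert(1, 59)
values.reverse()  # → [47, 5, -7, 59, 5]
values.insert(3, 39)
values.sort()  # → [-7, 5, 5, 39, 47, 59]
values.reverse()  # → [59, 47, 39, 5, 5, -7]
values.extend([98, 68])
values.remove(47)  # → [59, 39, 5, 5, -7, 98, 68]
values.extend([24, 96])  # [59, 39, 5, 5, -7, 98, 68, 24, 96]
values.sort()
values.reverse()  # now [98, 96, 68, 59, 39, 24, 5, 5, -7]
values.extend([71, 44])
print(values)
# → [98, 96, 68, 59, 39, 24, 5, 5, -7, 71, 44]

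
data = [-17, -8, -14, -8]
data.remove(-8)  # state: [-17, -14, -8]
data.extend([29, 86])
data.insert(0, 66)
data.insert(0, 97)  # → [97, 66, -17, -14, -8, 29, 86]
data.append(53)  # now [97, 66, -17, -14, -8, 29, 86, 53]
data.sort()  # [-17, -14, -8, 29, 53, 66, 86, 97]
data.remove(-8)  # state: [-17, -14, 29, 53, 66, 86, 97]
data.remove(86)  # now [-17, -14, 29, 53, 66, 97]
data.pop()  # 97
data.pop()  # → 66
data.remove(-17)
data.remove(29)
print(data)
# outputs [-14, 53]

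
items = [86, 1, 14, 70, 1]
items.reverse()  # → [1, 70, 14, 1, 86]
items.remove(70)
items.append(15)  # [1, 14, 1, 86, 15]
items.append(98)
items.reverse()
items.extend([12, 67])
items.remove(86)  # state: [98, 15, 1, 14, 1, 12, 67]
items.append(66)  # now [98, 15, 1, 14, 1, 12, 67, 66]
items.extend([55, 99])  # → [98, 15, 1, 14, 1, 12, 67, 66, 55, 99]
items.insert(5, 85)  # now [98, 15, 1, 14, 1, 85, 12, 67, 66, 55, 99]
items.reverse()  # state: [99, 55, 66, 67, 12, 85, 1, 14, 1, 15, 98]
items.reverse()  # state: [98, 15, 1, 14, 1, 85, 12, 67, 66, 55, 99]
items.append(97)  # [98, 15, 1, 14, 1, 85, 12, 67, 66, 55, 99, 97]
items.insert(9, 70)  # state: [98, 15, 1, 14, 1, 85, 12, 67, 66, 70, 55, 99, 97]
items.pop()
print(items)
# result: [98, 15, 1, 14, 1, 85, 12, 67, 66, 70, 55, 99]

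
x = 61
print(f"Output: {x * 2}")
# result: Output: 122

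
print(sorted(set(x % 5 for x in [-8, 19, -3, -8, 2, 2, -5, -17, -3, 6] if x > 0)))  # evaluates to [1, 2, 4]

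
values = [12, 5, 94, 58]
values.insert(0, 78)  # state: [78, 12, 5, 94, 58]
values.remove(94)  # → [78, 12, 5, 58]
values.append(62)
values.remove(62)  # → [78, 12, 5, 58]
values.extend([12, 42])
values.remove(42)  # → [78, 12, 5, 58, 12]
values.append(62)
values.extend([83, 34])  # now [78, 12, 5, 58, 12, 62, 83, 34]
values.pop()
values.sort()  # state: [5, 12, 12, 58, 62, 78, 83]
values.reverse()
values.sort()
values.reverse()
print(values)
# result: [83, 78, 62, 58, 12, 12, 5]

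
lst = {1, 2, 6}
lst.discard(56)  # {1, 2, 6}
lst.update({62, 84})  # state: {1, 2, 6, 62, 84}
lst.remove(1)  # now {2, 6, 62, 84}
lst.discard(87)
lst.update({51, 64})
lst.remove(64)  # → {2, 6, 51, 62, 84}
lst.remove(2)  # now {6, 51, 62, 84}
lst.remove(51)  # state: {6, 62, 84}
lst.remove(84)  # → {6, 62}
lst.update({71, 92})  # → {6, 62, 71, 92}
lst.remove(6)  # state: {62, 71, 92}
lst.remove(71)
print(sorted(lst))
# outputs [62, 92]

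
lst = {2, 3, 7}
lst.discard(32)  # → {2, 3, 7}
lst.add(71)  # {2, 3, 7, 71}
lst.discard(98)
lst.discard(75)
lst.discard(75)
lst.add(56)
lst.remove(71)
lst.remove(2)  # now {3, 7, 56}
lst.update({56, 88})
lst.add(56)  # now {3, 7, 56, 88}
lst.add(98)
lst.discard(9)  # {3, 7, 56, 88, 98}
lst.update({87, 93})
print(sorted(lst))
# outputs [3, 7, 56, 87, 88, 93, 98]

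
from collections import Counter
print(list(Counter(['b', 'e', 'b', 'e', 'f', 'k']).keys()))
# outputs ['b', 'e', 'f', 'k']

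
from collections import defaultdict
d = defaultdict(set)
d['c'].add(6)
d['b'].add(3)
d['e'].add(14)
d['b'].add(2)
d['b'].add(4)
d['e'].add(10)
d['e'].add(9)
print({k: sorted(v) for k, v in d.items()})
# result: {'c': [6], 'b': [2, 3, 4], 'e': [9, 10, 14]}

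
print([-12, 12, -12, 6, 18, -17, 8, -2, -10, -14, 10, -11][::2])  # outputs [-12, -12, 18, 8, -10, 10]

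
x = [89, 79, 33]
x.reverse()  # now [33, 79, 89]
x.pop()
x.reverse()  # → [79, 33]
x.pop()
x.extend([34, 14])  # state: [79, 34, 14]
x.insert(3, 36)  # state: [79, 34, 14, 36]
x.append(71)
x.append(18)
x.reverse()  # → [18, 71, 36, 14, 34, 79]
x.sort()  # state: [14, 18, 34, 36, 71, 79]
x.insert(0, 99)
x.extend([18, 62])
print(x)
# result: [99, 14, 18, 34, 36, 71, 79, 18, 62]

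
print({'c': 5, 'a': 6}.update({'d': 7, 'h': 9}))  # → None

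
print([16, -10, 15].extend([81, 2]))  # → None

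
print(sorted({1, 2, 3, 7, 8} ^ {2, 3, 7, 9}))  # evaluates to [1, 8, 9]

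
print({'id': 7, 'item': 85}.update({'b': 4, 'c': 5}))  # None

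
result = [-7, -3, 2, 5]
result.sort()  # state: [-7, -3, 2, 5]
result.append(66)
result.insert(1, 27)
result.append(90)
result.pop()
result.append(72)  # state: [-7, 27, -3, 2, 5, 66, 72]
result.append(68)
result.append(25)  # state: [-7, 27, -3, 2, 5, 66, 72, 68, 25]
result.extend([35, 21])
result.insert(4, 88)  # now [-7, 27, -3, 2, 88, 5, 66, 72, 68, 25, 35, 21]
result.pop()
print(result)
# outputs [-7, 27, -3, 2, 88, 5, 66, 72, 68, 25, 35]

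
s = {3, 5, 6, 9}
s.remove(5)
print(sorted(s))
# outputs [3, 6, 9]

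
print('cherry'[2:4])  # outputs er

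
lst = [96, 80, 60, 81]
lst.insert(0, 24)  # [24, 96, 80, 60, 81]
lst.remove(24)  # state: [96, 80, 60, 81]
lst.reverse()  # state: [81, 60, 80, 96]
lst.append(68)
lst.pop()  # 68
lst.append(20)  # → [81, 60, 80, 96, 20]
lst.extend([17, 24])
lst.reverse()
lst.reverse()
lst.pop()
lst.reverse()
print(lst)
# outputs [17, 20, 96, 80, 60, 81]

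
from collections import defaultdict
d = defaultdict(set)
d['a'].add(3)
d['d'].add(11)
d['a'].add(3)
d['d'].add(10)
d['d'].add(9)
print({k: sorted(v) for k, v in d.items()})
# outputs {'a': [3], 'd': [9, 10, 11]}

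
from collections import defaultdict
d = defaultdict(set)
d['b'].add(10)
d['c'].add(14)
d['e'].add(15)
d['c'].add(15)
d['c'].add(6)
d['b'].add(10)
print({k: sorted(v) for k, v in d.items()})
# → {'b': [10], 'c': [6, 14, 15], 'e': [15]}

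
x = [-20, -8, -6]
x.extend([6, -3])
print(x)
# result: [-20, -8, -6, 6, -3]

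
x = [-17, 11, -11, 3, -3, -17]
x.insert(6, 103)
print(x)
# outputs [-17, 11, -11, 3, -3, -17, 103]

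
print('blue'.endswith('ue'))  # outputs True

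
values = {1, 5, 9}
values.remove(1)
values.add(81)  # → {5, 9, 81}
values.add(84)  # {5, 9, 81, 84}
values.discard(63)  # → {5, 9, 81, 84}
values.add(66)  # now {5, 9, 66, 81, 84}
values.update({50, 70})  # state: {5, 9, 50, 66, 70, 81, 84}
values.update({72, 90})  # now {5, 9, 50, 66, 70, 72, 81, 84, 90}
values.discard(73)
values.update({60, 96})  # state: {5, 9, 50, 60, 66, 70, 72, 81, 84, 90, 96}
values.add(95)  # {5, 9, 50, 60, 66, 70, 72, 81, 84, 90, 95, 96}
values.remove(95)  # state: {5, 9, 50, 60, 66, 70, 72, 81, 84, 90, 96}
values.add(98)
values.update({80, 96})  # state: {5, 9, 50, 60, 66, 70, 72, 80, 81, 84, 90, 96, 98}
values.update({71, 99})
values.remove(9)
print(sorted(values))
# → [5, 50, 60, 66, 70, 71, 72, 80, 81, 84, 90, 96, 98, 99]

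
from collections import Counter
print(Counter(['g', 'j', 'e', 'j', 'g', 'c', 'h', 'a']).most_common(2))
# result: [('g', 2), ('j', 2)]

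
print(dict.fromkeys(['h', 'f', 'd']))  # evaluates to {'h': None, 'f': None, 'd': None}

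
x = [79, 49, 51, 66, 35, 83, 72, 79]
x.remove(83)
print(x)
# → [79, 49, 51, 66, 35, 72, 79]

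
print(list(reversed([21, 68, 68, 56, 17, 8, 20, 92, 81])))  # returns [81, 92, 20, 8, 17, 56, 68, 68, 21]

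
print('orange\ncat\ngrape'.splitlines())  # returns ['orange', 'cat', 'grape']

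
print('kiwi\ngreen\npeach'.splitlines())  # ['kiwi', 'green', 'peach']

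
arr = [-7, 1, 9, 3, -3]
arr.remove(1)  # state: [-7, 9, 3, -3]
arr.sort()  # [-7, -3, 3, 9]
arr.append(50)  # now [-7, -3, 3, 9, 50]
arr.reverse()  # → [50, 9, 3, -3, -7]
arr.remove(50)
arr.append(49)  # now [9, 3, -3, -7, 49]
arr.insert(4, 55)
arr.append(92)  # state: [9, 3, -3, -7, 55, 49, 92]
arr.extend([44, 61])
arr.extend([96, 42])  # [9, 3, -3, -7, 55, 49, 92, 44, 61, 96, 42]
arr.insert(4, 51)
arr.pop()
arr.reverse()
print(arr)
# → [96, 61, 44, 92, 49, 55, 51, -7, -3, 3, 9]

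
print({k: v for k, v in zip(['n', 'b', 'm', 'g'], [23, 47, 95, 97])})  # {'n': 23, 'b': 47, 'm': 95, 'g': 97}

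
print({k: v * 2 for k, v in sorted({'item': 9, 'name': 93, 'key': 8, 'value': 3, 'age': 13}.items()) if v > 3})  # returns {'age': 26, 'item': 18, 'key': 16, 'name': 186}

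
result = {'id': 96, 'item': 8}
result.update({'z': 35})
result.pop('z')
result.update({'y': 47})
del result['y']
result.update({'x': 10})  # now {'id': 96, 'item': 8, 'x': 10}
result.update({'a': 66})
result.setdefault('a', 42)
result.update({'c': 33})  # {'id': 96, 'item': 8, 'x': 10, 'a': 66, 'c': 33}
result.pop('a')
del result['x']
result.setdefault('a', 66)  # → 66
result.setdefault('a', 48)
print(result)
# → {'id': 96, 'item': 8, 'c': 33, 'a': 66}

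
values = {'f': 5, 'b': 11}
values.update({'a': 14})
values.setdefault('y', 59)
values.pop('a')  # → 14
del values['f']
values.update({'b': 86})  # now {'b': 86, 'y': 59}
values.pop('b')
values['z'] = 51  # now {'y': 59, 'z': 51}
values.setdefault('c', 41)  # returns 41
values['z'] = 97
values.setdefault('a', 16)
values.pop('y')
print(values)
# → {'z': 97, 'c': 41, 'a': 16}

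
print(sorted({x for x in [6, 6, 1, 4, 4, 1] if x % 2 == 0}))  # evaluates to [4, 6]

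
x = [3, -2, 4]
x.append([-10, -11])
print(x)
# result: [3, -2, 4, [-10, -11]]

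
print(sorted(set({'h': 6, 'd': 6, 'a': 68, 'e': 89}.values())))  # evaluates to [6, 68, 89]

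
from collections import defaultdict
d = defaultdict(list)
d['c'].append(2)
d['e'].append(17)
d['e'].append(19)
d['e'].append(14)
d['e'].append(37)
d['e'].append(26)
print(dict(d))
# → {'c': [2], 'e': [17, 19, 14, 37, 26]}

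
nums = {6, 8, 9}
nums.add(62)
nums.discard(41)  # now {6, 8, 9, 62}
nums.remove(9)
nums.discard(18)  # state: {6, 8, 62}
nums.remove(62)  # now {6, 8}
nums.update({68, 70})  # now {6, 8, 68, 70}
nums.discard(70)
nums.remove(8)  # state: {6, 68}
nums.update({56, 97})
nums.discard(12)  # {6, 56, 68, 97}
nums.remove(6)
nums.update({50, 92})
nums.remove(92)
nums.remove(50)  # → {56, 68, 97}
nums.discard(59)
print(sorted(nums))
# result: [56, 68, 97]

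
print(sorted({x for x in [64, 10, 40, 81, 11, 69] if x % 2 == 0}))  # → [10, 40, 64]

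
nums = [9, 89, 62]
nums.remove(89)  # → [9, 62]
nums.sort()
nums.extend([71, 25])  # [9, 62, 71, 25]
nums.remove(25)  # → [9, 62, 71]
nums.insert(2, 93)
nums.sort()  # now [9, 62, 71, 93]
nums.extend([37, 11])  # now [9, 62, 71, 93, 37, 11]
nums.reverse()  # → [11, 37, 93, 71, 62, 9]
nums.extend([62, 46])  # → [11, 37, 93, 71, 62, 9, 62, 46]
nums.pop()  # 46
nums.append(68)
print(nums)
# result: [11, 37, 93, 71, 62, 9, 62, 68]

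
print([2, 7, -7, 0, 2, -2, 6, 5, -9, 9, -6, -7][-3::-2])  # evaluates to [9, 5, -2, 0, 7]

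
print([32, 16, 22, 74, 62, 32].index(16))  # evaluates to 1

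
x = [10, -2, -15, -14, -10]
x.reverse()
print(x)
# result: [-10, -14, -15, -2, 10]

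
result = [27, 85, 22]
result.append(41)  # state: [27, 85, 22, 41]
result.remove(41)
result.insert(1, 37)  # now [27, 37, 85, 22]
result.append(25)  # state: [27, 37, 85, 22, 25]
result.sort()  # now [22, 25, 27, 37, 85]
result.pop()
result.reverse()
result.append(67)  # [37, 27, 25, 22, 67]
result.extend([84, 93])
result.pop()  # 93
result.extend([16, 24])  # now [37, 27, 25, 22, 67, 84, 16, 24]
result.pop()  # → 24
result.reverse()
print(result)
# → [16, 84, 67, 22, 25, 27, 37]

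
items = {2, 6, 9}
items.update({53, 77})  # {2, 6, 9, 53, 77}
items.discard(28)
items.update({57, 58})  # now {2, 6, 9, 53, 57, 58, 77}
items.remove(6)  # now {2, 9, 53, 57, 58, 77}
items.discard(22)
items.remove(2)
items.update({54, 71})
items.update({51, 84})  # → {9, 51, 53, 54, 57, 58, 71, 77, 84}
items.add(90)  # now {9, 51, 53, 54, 57, 58, 71, 77, 84, 90}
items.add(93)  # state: {9, 51, 53, 54, 57, 58, 71, 77, 84, 90, 93}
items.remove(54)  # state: {9, 51, 53, 57, 58, 71, 77, 84, 90, 93}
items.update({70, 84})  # {9, 51, 53, 57, 58, 70, 71, 77, 84, 90, 93}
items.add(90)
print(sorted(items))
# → [9, 51, 53, 57, 58, 70, 71, 77, 84, 90, 93]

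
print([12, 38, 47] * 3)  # [12, 38, 47, 12, 38, 47, 12, 38, 47]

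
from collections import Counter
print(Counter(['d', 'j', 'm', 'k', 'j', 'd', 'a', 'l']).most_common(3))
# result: [('d', 2), ('j', 2), ('m', 1)]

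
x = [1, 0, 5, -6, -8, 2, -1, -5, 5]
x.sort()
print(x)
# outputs [-8, -6, -5, -1, 0, 1, 2, 5, 5]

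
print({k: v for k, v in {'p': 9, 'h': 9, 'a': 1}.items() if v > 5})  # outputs {'p': 9, 'h': 9}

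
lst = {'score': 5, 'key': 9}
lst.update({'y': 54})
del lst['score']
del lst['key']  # {'y': 54}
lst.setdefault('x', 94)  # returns 94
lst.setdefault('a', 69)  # 69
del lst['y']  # {'x': 94, 'a': 69}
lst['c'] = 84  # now {'x': 94, 'a': 69, 'c': 84}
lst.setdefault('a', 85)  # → 69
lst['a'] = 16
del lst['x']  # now {'a': 16, 'c': 84}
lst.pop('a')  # 16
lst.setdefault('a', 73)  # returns 73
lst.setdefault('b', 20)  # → 20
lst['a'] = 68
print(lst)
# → {'c': 84, 'a': 68, 'b': 20}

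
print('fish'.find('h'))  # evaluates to 3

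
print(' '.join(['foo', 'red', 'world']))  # foo red world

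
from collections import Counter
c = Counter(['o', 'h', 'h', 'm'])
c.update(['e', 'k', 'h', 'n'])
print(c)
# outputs Counter({'h': 3, 'o': 1, 'm': 1, 'e': 1, 'k': 1, 'n': 1})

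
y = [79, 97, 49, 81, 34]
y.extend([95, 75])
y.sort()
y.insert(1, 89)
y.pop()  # 97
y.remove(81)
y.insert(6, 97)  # [34, 89, 49, 75, 79, 95, 97]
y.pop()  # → 97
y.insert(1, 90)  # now [34, 90, 89, 49, 75, 79, 95]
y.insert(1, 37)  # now [34, 37, 90, 89, 49, 75, 79, 95]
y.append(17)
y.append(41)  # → [34, 37, 90, 89, 49, 75, 79, 95, 17, 41]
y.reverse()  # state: [41, 17, 95, 79, 75, 49, 89, 90, 37, 34]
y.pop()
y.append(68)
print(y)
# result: [41, 17, 95, 79, 75, 49, 89, 90, 37, 68]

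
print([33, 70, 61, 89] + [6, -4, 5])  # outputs [33, 70, 61, 89, 6, -4, 5]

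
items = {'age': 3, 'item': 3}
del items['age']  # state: {'item': 3}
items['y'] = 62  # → {'item': 3, 'y': 62}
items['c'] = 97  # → {'item': 3, 'y': 62, 'c': 97}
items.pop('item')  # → 3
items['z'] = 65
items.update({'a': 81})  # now {'y': 62, 'c': 97, 'z': 65, 'a': 81}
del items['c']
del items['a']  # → {'y': 62, 'z': 65}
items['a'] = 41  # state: {'y': 62, 'z': 65, 'a': 41}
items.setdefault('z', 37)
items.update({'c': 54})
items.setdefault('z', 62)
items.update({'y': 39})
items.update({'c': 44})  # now {'y': 39, 'z': 65, 'a': 41, 'c': 44}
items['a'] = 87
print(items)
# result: {'y': 39, 'z': 65, 'a': 87, 'c': 44}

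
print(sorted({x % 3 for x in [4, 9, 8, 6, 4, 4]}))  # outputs [0, 1, 2]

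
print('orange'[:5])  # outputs orang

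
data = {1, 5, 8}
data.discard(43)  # {1, 5, 8}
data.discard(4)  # {1, 5, 8}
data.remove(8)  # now {1, 5}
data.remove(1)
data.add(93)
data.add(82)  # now {5, 82, 93}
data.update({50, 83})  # {5, 50, 82, 83, 93}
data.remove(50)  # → {5, 82, 83, 93}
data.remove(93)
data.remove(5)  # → {82, 83}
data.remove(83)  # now {82}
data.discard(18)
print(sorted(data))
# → [82]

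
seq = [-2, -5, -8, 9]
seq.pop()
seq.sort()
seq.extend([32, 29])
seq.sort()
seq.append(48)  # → [-8, -5, -2, 29, 32, 48]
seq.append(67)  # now [-8, -5, -2, 29, 32, 48, 67]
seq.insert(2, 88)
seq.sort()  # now [-8, -5, -2, 29, 32, 48, 67, 88]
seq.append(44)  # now [-8, -5, -2, 29, 32, 48, 67, 88, 44]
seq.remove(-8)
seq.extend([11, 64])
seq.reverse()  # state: [64, 11, 44, 88, 67, 48, 32, 29, -2, -5]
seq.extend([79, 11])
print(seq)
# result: [64, 11, 44, 88, 67, 48, 32, 29, -2, -5, 79, 11]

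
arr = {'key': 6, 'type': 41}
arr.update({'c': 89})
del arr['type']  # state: {'key': 6, 'c': 89}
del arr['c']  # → {'key': 6}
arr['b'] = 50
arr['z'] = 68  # {'key': 6, 'b': 50, 'z': 68}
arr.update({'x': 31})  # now {'key': 6, 'b': 50, 'z': 68, 'x': 31}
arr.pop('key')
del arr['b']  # {'z': 68, 'x': 31}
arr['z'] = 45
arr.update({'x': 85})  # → {'z': 45, 'x': 85}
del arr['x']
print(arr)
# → {'z': 45}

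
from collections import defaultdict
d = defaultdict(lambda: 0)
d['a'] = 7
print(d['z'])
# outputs 0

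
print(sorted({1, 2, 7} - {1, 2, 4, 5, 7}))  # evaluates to []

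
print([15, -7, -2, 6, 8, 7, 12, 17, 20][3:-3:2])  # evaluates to [6, 7]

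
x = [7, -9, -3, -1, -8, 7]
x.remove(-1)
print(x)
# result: [7, -9, -3, -8, 7]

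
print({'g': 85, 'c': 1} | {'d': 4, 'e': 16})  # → {'g': 85, 'c': 1, 'd': 4, 'e': 16}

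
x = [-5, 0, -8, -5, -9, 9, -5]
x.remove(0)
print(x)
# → [-5, -8, -5, -9, 9, -5]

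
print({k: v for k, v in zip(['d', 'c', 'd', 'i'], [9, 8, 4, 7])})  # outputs {'d': 4, 'c': 8, 'i': 7}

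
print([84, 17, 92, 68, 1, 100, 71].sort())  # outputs None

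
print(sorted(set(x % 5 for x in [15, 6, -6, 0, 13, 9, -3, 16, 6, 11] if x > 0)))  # [0, 1, 3, 4]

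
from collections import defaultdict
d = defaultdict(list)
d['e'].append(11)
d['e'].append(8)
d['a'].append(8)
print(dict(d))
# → {'e': [11, 8], 'a': [8]}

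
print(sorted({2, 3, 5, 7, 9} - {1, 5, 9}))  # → [2, 3, 7]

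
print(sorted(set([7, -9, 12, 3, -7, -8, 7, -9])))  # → [-9, -8, -7, 3, 7, 12]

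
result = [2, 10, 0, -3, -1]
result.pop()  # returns -1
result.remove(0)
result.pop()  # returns -3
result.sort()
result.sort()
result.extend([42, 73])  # [2, 10, 42, 73]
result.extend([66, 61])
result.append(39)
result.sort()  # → [2, 10, 39, 42, 61, 66, 73]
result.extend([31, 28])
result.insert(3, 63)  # [2, 10, 39, 63, 42, 61, 66, 73, 31, 28]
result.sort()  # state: [2, 10, 28, 31, 39, 42, 61, 63, 66, 73]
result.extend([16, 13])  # [2, 10, 28, 31, 39, 42, 61, 63, 66, 73, 16, 13]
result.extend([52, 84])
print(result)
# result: [2, 10, 28, 31, 39, 42, 61, 63, 66, 73, 16, 13, 52, 84]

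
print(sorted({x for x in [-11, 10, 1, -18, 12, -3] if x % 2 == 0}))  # [-18, 10, 12]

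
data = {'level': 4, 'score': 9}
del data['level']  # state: {'score': 9}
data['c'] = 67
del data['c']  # {'score': 9}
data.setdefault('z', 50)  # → 50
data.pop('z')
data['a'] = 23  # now {'score': 9, 'a': 23}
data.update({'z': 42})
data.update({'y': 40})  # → {'score': 9, 'a': 23, 'z': 42, 'y': 40}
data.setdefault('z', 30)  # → 42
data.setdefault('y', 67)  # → 40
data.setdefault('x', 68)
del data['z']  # {'score': 9, 'a': 23, 'y': 40, 'x': 68}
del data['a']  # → {'score': 9, 'y': 40, 'x': 68}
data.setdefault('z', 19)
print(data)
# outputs {'score': 9, 'y': 40, 'x': 68, 'z': 19}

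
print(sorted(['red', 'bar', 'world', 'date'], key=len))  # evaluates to ['red', 'bar', 'date', 'world']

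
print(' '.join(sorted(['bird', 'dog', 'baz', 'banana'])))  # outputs banana baz bird dog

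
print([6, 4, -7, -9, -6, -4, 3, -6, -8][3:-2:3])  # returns [-9, 3]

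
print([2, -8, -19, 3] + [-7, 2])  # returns [2, -8, -19, 3, -7, 2]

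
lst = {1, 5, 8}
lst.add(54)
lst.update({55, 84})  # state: {1, 5, 8, 54, 55, 84}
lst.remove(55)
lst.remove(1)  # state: {5, 8, 54, 84}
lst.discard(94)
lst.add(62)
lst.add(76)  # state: {5, 8, 54, 62, 76, 84}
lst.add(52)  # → {5, 8, 52, 54, 62, 76, 84}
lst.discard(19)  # {5, 8, 52, 54, 62, 76, 84}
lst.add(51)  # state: {5, 8, 51, 52, 54, 62, 76, 84}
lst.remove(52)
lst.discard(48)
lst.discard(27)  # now {5, 8, 51, 54, 62, 76, 84}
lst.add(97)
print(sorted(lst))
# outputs [5, 8, 51, 54, 62, 76, 84, 97]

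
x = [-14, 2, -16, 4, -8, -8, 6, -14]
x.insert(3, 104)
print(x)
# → [-14, 2, -16, 104, 4, -8, -8, 6, -14]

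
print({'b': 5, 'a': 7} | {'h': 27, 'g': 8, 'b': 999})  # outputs {'b': 999, 'a': 7, 'h': 27, 'g': 8}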